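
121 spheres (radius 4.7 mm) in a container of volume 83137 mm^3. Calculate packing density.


V_sphere = 4/3*pi*4.7^3 = 434.8928 mm^3
Total V = 121*434.8928 = 52622.0288 mm^3
PD = 52622.0288 / 83137 = 0.633

0.633


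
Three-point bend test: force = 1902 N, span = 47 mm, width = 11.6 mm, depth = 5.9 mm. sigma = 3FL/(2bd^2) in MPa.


sigma = 3*1902*47/(2*11.6*5.9^2) = 332.1 MPa

332.1


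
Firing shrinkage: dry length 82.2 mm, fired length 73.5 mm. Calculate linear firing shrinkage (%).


FS = (82.2 - 73.5) / 82.2 * 100 = 10.58%

10.58


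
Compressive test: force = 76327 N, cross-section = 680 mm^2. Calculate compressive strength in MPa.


CS = 76327 / 680 = 112.2 MPa

112.2


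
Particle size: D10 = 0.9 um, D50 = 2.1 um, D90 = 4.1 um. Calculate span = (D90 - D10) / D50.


Span = (4.1 - 0.9) / 2.1 = 3.2 / 2.1 = 1.524

1.524


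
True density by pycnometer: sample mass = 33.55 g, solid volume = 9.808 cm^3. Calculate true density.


TD = 33.55 / 9.808 = 3.421 g/cm^3

3.421


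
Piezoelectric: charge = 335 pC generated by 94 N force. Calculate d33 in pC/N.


d33 = 335 / 94 = 3.6 pC/N

3.6


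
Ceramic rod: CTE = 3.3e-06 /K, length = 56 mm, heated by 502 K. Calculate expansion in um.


dL = 3.3e-06 * 56 * 502 * 1000 = 92.77 um

92.77


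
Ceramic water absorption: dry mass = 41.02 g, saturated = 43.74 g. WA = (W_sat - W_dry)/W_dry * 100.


WA = (43.74 - 41.02) / 41.02 * 100 = 6.63%

6.63


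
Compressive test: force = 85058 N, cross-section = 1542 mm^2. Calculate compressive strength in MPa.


CS = 85058 / 1542 = 55.2 MPa

55.2


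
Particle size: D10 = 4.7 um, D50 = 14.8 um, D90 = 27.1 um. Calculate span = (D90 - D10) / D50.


Span = (27.1 - 4.7) / 14.8 = 22.4 / 14.8 = 1.514

1.514


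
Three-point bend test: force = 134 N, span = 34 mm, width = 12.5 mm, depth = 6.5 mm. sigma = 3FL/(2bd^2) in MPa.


sigma = 3*134*34/(2*12.5*6.5^2) = 12.9 MPa

12.9


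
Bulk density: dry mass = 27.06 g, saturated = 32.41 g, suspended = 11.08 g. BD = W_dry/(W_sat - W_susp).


BD = 27.06 / (32.41 - 11.08) = 27.06 / 21.33 = 1.269 g/cm^3

1.269


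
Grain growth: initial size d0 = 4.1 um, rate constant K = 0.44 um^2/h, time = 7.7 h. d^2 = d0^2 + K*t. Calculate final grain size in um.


d^2 = 4.1^2 + 0.44*7.7 = 20.198
d = sqrt(20.198) = 4.49 um

4.49


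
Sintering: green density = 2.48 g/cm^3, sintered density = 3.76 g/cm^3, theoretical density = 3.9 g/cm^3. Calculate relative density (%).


Relative = 3.76 / 3.9 * 100 = 96.4%

96.4


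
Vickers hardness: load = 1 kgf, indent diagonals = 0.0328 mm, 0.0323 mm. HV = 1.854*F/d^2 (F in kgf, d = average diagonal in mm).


d_avg = (0.0328+0.0323)/2 = 0.03255 mm
HV = 1.854*1/0.03255^2 = 1750

1750


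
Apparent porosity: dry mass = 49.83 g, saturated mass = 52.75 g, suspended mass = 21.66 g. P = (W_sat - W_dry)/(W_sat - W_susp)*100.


P = (52.75 - 49.83) / (52.75 - 21.66) * 100 = 2.92 / 31.09 * 100 = 9.4%

9.4


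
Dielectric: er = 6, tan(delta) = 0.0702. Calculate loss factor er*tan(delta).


Loss = 6 * 0.0702 = 0.421

0.421


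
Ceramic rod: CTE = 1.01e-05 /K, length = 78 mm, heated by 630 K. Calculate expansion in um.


dL = 1.01e-05 * 78 * 630 * 1000 = 496.314 um

496.314


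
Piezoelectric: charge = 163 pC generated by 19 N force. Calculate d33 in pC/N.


d33 = 163 / 19 = 8.6 pC/N

8.6


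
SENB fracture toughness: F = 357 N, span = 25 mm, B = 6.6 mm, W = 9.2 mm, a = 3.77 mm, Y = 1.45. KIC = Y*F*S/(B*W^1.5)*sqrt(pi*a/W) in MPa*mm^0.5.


KIC = 1.45*357*25/(6.6*9.2^1.5)*sqrt(pi*3.77/9.2) = 79.73

79.73


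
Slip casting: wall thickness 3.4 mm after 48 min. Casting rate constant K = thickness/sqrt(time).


K = 3.4 / sqrt(48) = 3.4 / 6.9282 = 0.491 mm/min^0.5

0.491


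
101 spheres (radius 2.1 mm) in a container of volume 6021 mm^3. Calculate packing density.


V_sphere = 4/3*pi*2.1^3 = 38.7924 mm^3
Total V = 101*38.7924 = 3918.0324 mm^3
PD = 3918.0324 / 6021 = 0.651

0.651


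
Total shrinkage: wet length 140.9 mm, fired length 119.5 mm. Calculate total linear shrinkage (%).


TS = (140.9 - 119.5) / 140.9 * 100 = 15.19%

15.19


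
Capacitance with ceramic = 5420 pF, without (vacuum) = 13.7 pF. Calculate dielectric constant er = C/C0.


er = 5420 / 13.7 = 395.62

395.62


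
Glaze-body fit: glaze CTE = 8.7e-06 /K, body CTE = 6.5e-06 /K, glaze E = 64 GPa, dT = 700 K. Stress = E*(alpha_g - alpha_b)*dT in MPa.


Stress = 64*1000*(8.7e-06 - 6.5e-06)*700 = 98.6 MPa

98.6


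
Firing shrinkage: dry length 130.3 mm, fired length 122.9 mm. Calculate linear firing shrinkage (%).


FS = (130.3 - 122.9) / 130.3 * 100 = 5.68%

5.68


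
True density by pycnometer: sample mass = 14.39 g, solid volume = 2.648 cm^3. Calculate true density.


TD = 14.39 / 2.648 = 5.434 g/cm^3

5.434


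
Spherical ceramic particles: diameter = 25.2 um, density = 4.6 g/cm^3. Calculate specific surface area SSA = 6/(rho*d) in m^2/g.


SSA = 6 / (4.6 * 25.2) = 0.052 m^2/g

0.052


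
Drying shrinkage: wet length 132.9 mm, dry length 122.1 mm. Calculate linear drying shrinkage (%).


DS = (132.9 - 122.1) / 132.9 * 100 = 8.13%

8.13


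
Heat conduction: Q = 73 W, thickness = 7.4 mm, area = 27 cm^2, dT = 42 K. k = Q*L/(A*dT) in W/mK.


k = 73*7.4/1000/(27/10000*42) = 4.76 W/mK

4.76


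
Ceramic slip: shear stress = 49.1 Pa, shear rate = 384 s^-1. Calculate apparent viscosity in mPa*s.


eta = tau/gamma * 1000 = 49.1/384 * 1000 = 127.9 mPa*s

127.9


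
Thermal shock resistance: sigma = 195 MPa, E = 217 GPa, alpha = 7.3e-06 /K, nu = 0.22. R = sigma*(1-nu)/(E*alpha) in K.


R = 195*(1-0.22)/(217*1000*7.3e-06) = 96 K

96


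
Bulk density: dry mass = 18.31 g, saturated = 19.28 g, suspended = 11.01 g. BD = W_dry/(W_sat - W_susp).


BD = 18.31 / (19.28 - 11.01) = 18.31 / 8.27 = 2.214 g/cm^3

2.214


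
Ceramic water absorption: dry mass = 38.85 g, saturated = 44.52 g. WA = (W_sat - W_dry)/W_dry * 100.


WA = (44.52 - 38.85) / 38.85 * 100 = 14.59%

14.59


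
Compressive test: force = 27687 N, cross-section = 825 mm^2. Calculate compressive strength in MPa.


CS = 27687 / 825 = 33.6 MPa

33.6


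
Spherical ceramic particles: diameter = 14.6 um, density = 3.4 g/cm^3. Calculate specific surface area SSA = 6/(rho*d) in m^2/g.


SSA = 6 / (3.4 * 14.6) = 0.121 m^2/g

0.121


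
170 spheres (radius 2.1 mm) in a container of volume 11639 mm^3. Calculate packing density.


V_sphere = 4/3*pi*2.1^3 = 38.7924 mm^3
Total V = 170*38.7924 = 6594.708 mm^3
PD = 6594.708 / 11639 = 0.567

0.567


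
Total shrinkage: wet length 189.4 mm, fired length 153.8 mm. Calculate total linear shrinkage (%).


TS = (189.4 - 153.8) / 189.4 * 100 = 18.8%

18.8


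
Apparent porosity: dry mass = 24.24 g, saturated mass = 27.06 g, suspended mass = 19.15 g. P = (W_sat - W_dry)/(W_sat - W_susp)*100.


P = (27.06 - 24.24) / (27.06 - 19.15) * 100 = 2.82 / 7.91 * 100 = 35.7%

35.7


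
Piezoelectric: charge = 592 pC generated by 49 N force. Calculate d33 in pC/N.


d33 = 592 / 49 = 12.1 pC/N

12.1


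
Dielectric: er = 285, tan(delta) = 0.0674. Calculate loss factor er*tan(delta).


Loss = 285 * 0.0674 = 19.209

19.209


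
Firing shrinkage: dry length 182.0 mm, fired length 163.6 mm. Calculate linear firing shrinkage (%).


FS = (182.0 - 163.6) / 182.0 * 100 = 10.11%

10.11


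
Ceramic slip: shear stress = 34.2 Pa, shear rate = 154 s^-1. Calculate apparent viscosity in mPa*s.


eta = tau/gamma * 1000 = 34.2/154 * 1000 = 222.1 mPa*s

222.1


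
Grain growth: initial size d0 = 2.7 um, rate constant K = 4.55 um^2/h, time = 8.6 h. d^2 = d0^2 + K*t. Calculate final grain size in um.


d^2 = 2.7^2 + 4.55*8.6 = 46.42
d = sqrt(46.42) = 6.81 um

6.81


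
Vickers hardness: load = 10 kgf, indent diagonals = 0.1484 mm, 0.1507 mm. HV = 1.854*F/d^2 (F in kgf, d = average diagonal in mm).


d_avg = (0.1484+0.1507)/2 = 0.14955 mm
HV = 1.854*10/0.14955^2 = 829

829


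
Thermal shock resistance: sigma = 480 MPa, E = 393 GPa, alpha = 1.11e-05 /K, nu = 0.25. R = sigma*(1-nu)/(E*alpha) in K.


R = 480*(1-0.25)/(393*1000*1.11e-05) = 83 K

83


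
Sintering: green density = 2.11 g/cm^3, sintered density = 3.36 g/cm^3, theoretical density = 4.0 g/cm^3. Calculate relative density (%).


Relative = 3.36 / 4.0 * 100 = 84.0%

84.0


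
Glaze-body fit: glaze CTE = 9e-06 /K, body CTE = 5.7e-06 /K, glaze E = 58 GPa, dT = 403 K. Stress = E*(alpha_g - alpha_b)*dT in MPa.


Stress = 58*1000*(9e-06 - 5.7e-06)*403 = 77.1 MPa

77.1


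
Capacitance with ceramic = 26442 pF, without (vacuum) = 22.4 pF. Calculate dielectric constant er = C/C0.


er = 26442 / 22.4 = 1180.45

1180.45


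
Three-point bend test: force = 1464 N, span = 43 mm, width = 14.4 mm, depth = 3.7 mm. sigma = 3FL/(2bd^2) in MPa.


sigma = 3*1464*43/(2*14.4*3.7^2) = 479.0 MPa

479.0


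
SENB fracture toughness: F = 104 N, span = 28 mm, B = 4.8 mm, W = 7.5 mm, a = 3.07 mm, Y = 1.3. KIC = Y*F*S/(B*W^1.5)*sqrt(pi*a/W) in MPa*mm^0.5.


KIC = 1.3*104*28/(4.8*7.5^1.5)*sqrt(pi*3.07/7.5) = 43.54

43.54


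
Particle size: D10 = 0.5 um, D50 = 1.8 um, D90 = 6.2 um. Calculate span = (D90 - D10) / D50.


Span = (6.2 - 0.5) / 1.8 = 5.7 / 1.8 = 3.167

3.167


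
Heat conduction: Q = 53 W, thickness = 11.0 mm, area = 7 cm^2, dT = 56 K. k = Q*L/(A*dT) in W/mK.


k = 53*11.0/1000/(7/10000*56) = 14.87 W/mK

14.87


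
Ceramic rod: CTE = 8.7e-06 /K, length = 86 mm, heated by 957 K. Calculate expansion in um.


dL = 8.7e-06 * 86 * 957 * 1000 = 716.027 um

716.027


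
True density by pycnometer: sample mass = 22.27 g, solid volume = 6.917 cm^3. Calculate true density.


TD = 22.27 / 6.917 = 3.22 g/cm^3

3.22


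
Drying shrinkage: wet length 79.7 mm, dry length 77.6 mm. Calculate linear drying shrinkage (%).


DS = (79.7 - 77.6) / 79.7 * 100 = 2.63%

2.63


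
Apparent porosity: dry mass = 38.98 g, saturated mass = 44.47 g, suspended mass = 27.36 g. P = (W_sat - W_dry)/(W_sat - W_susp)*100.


P = (44.47 - 38.98) / (44.47 - 27.36) * 100 = 5.49 / 17.11 * 100 = 32.1%

32.1


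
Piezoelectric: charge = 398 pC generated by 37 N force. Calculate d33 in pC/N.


d33 = 398 / 37 = 10.8 pC/N

10.8


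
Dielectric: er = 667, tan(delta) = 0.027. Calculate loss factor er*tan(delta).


Loss = 667 * 0.027 = 18.009

18.009


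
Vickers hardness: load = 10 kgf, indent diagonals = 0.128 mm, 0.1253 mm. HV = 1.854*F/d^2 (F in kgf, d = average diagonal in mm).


d_avg = (0.128+0.1253)/2 = 0.12665 mm
HV = 1.854*10/0.12665^2 = 1156

1156


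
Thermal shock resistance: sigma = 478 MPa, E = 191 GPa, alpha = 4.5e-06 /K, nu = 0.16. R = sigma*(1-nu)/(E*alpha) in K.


R = 478*(1-0.16)/(191*1000*4.5e-06) = 467 K

467


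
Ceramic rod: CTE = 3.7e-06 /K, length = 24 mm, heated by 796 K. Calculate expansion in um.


dL = 3.7e-06 * 24 * 796 * 1000 = 70.685 um

70.685


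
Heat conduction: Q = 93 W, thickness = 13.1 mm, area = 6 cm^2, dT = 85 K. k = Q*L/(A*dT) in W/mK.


k = 93*13.1/1000/(6/10000*85) = 23.89 W/mK

23.89


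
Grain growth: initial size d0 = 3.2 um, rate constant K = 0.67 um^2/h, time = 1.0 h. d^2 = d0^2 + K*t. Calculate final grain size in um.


d^2 = 3.2^2 + 0.67*1.0 = 10.91
d = sqrt(10.91) = 3.3 um

3.3


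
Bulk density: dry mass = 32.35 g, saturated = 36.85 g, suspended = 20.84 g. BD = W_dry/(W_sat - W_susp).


BD = 32.35 / (36.85 - 20.84) = 32.35 / 16.01 = 2.021 g/cm^3

2.021


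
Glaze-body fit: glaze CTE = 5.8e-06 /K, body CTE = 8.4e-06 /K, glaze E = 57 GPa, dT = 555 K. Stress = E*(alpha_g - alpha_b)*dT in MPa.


Stress = 57*1000*(5.8e-06 - 8.4e-06)*555 = -82.3 MPa

-82.3


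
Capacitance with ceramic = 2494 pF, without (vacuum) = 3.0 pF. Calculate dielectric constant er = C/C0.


er = 2494 / 3.0 = 831.33

831.33


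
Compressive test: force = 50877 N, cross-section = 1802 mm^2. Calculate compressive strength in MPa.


CS = 50877 / 1802 = 28.2 MPa

28.2


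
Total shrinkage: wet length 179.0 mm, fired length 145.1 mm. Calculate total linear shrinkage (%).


TS = (179.0 - 145.1) / 179.0 * 100 = 18.94%

18.94


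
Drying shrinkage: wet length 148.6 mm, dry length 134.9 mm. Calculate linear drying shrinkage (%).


DS = (148.6 - 134.9) / 148.6 * 100 = 9.22%

9.22


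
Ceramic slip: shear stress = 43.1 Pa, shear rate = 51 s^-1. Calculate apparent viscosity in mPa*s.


eta = tau/gamma * 1000 = 43.1/51 * 1000 = 845.1 mPa*s

845.1


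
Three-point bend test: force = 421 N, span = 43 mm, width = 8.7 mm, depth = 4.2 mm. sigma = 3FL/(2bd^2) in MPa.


sigma = 3*421*43/(2*8.7*4.2^2) = 176.9 MPa

176.9


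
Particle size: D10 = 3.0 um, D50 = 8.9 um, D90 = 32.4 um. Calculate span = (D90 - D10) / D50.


Span = (32.4 - 3.0) / 8.9 = 29.4 / 8.9 = 3.303

3.303


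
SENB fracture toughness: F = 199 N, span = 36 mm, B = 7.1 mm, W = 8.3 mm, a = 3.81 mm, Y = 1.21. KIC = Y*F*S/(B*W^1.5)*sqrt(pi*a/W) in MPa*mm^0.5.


KIC = 1.21*199*36/(7.1*8.3^1.5)*sqrt(pi*3.81/8.3) = 61.31

61.31


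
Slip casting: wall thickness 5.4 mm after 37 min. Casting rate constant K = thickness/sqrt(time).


K = 5.4 / sqrt(37) = 5.4 / 6.0828 = 0.888 mm/min^0.5

0.888


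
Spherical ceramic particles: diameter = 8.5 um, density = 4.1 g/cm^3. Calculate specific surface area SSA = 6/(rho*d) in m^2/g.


SSA = 6 / (4.1 * 8.5) = 0.172 m^2/g

0.172


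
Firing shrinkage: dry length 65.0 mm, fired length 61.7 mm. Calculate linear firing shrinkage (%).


FS = (65.0 - 61.7) / 65.0 * 100 = 5.08%

5.08


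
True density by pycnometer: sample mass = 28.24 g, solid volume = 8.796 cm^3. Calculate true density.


TD = 28.24 / 8.796 = 3.211 g/cm^3

3.211


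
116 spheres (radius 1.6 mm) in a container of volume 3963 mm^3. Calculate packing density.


V_sphere = 4/3*pi*1.6^3 = 17.1573 mm^3
Total V = 116*17.1573 = 1990.2468 mm^3
PD = 1990.2468 / 3963 = 0.502

0.502


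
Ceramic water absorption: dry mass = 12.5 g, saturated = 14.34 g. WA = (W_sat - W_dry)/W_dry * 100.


WA = (14.34 - 12.5) / 12.5 * 100 = 14.72%

14.72


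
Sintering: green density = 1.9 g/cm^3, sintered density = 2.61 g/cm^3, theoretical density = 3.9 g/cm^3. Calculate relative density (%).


Relative = 2.61 / 3.9 * 100 = 66.9%

66.9


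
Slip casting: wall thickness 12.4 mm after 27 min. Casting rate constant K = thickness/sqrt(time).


K = 12.4 / sqrt(27) = 12.4 / 5.1962 = 2.386 mm/min^0.5

2.386


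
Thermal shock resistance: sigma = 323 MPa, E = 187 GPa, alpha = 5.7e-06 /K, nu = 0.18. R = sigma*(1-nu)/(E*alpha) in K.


R = 323*(1-0.18)/(187*1000*5.7e-06) = 248 K

248


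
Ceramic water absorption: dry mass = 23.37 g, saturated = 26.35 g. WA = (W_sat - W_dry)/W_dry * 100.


WA = (26.35 - 23.37) / 23.37 * 100 = 12.75%

12.75


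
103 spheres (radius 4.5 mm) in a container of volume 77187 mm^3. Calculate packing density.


V_sphere = 4/3*pi*4.5^3 = 381.7035 mm^3
Total V = 103*381.7035 = 39315.4605 mm^3
PD = 39315.4605 / 77187 = 0.509

0.509


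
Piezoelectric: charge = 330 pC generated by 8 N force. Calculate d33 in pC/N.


d33 = 330 / 8 = 41.3 pC/N

41.3


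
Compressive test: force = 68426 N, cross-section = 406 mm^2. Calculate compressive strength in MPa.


CS = 68426 / 406 = 168.5 MPa

168.5


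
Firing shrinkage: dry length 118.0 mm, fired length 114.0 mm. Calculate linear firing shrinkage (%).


FS = (118.0 - 114.0) / 118.0 * 100 = 3.39%

3.39


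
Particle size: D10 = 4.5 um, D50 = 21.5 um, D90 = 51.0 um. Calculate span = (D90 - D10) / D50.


Span = (51.0 - 4.5) / 21.5 = 46.5 / 21.5 = 2.163

2.163


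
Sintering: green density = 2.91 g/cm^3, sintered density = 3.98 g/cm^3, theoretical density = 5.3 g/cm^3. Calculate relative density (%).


Relative = 3.98 / 5.3 * 100 = 75.1%

75.1


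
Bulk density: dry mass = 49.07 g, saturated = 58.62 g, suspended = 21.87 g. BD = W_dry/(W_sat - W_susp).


BD = 49.07 / (58.62 - 21.87) = 49.07 / 36.75 = 1.335 g/cm^3

1.335


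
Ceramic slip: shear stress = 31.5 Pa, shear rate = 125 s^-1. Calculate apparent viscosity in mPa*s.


eta = tau/gamma * 1000 = 31.5/125 * 1000 = 252.0 mPa*s

252.0


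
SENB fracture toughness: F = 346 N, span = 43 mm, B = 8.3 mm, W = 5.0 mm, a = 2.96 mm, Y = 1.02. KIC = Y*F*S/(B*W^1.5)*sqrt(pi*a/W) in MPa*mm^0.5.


KIC = 1.02*346*43/(8.3*5.0^1.5)*sqrt(pi*2.96/5.0) = 223.02

223.02


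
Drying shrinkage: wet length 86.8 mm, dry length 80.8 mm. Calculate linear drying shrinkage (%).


DS = (86.8 - 80.8) / 86.8 * 100 = 6.91%

6.91


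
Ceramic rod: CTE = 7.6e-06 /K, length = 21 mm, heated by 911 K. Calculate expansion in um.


dL = 7.6e-06 * 21 * 911 * 1000 = 145.396 um

145.396


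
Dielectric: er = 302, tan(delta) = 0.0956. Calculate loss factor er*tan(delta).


Loss = 302 * 0.0956 = 28.871

28.871


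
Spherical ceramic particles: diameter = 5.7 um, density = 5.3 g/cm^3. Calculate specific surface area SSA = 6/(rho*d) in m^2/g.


SSA = 6 / (5.3 * 5.7) = 0.199 m^2/g

0.199


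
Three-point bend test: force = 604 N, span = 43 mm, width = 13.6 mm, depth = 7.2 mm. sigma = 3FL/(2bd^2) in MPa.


sigma = 3*604*43/(2*13.6*7.2^2) = 55.3 MPa

55.3


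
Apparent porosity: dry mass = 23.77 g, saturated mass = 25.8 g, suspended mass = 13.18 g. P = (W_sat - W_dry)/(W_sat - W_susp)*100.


P = (25.8 - 23.77) / (25.8 - 13.18) * 100 = 2.03 / 12.62 * 100 = 16.1%

16.1


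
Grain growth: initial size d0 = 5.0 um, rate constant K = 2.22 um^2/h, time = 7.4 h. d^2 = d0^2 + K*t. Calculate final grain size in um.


d^2 = 5.0^2 + 2.22*7.4 = 41.428
d = sqrt(41.428) = 6.44 um

6.44


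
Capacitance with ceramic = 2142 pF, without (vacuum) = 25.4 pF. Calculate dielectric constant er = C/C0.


er = 2142 / 25.4 = 84.33

84.33


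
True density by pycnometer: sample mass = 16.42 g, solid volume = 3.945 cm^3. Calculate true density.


TD = 16.42 / 3.945 = 4.162 g/cm^3

4.162


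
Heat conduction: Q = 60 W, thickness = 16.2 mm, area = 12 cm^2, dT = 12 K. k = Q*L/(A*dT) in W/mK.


k = 60*16.2/1000/(12/10000*12) = 67.5 W/mK

67.5


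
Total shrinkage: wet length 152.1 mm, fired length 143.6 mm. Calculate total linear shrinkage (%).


TS = (152.1 - 143.6) / 152.1 * 100 = 5.59%

5.59


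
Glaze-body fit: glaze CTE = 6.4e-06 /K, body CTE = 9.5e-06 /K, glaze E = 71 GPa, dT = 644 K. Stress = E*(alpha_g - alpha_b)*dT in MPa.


Stress = 71*1000*(6.4e-06 - 9.5e-06)*644 = -141.7 MPa

-141.7


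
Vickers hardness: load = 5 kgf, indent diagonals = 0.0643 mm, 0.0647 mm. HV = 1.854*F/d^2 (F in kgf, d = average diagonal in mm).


d_avg = (0.0643+0.0647)/2 = 0.0645 mm
HV = 1.854*5/0.0645^2 = 2228

2228


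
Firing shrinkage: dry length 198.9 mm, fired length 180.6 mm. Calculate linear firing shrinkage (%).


FS = (198.9 - 180.6) / 198.9 * 100 = 9.2%

9.2


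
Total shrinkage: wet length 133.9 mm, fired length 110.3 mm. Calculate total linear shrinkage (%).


TS = (133.9 - 110.3) / 133.9 * 100 = 17.63%

17.63


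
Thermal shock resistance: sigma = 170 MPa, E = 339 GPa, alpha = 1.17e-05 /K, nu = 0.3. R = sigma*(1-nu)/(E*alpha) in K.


R = 170*(1-0.3)/(339*1000*1.17e-05) = 30 K

30


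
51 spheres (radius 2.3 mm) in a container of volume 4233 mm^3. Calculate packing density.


V_sphere = 4/3*pi*2.3^3 = 50.965 mm^3
Total V = 51*50.965 = 2599.215 mm^3
PD = 2599.215 / 4233 = 0.614

0.614


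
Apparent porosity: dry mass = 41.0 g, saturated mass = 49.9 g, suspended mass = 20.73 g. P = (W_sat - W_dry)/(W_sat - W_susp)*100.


P = (49.9 - 41.0) / (49.9 - 20.73) * 100 = 8.9 / 29.17 * 100 = 30.5%

30.5


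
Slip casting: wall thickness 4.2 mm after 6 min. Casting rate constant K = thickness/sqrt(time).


K = 4.2 / sqrt(6) = 4.2 / 2.4495 = 1.715 mm/min^0.5

1.715


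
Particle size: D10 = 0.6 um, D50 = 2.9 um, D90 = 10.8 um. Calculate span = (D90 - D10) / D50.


Span = (10.8 - 0.6) / 2.9 = 10.2 / 2.9 = 3.517

3.517


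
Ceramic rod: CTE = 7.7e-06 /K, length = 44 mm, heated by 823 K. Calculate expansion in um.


dL = 7.7e-06 * 44 * 823 * 1000 = 278.832 um

278.832


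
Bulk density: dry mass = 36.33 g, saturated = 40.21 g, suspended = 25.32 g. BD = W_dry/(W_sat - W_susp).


BD = 36.33 / (40.21 - 25.32) = 36.33 / 14.89 = 2.44 g/cm^3

2.44


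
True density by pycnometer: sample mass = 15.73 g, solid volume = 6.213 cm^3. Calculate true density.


TD = 15.73 / 6.213 = 2.532 g/cm^3

2.532


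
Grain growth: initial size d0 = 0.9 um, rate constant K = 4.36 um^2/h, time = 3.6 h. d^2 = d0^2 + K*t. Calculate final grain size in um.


d^2 = 0.9^2 + 4.36*3.6 = 16.506
d = sqrt(16.506) = 4.06 um

4.06


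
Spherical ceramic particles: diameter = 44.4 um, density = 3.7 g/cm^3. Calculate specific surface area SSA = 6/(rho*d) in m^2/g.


SSA = 6 / (3.7 * 44.4) = 0.037 m^2/g

0.037


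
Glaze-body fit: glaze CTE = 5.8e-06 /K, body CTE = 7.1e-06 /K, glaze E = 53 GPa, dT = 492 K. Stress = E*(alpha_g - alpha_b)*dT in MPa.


Stress = 53*1000*(5.8e-06 - 7.1e-06)*492 = -33.9 MPa

-33.9


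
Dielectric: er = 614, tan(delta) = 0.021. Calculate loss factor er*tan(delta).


Loss = 614 * 0.021 = 12.894

12.894


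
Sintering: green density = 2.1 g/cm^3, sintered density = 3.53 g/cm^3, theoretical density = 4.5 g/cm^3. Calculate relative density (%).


Relative = 3.53 / 4.5 * 100 = 78.4%

78.4


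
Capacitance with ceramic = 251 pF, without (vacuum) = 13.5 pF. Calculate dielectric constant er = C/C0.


er = 251 / 13.5 = 18.59

18.59


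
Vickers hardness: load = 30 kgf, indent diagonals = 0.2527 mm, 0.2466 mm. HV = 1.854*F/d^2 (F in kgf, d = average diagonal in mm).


d_avg = (0.2527+0.2466)/2 = 0.24965 mm
HV = 1.854*30/0.24965^2 = 892

892


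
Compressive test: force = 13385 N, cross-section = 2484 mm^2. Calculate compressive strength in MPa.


CS = 13385 / 2484 = 5.4 MPa

5.4


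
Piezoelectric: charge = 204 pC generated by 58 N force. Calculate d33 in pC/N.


d33 = 204 / 58 = 3.5 pC/N

3.5


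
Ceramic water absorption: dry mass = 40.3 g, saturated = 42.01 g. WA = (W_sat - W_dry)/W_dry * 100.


WA = (42.01 - 40.3) / 40.3 * 100 = 4.24%

4.24


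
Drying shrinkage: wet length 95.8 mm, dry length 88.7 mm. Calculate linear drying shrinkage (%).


DS = (95.8 - 88.7) / 95.8 * 100 = 7.41%

7.41


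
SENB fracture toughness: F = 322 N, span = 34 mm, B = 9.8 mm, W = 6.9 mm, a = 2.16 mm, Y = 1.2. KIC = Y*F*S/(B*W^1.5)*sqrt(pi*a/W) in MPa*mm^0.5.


KIC = 1.2*322*34/(9.8*6.9^1.5)*sqrt(pi*2.16/6.9) = 73.35

73.35


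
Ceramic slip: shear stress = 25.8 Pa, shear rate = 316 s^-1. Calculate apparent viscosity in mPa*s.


eta = tau/gamma * 1000 = 25.8/316 * 1000 = 81.6 mPa*s

81.6


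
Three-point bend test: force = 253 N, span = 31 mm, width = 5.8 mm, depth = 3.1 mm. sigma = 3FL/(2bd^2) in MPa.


sigma = 3*253*31/(2*5.8*3.1^2) = 211.1 MPa

211.1


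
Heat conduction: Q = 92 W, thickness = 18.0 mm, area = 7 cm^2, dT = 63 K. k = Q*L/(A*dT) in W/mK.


k = 92*18.0/1000/(7/10000*63) = 37.55 W/mK

37.55


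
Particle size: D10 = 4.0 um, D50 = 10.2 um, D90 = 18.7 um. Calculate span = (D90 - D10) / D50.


Span = (18.7 - 4.0) / 10.2 = 14.7 / 10.2 = 1.441

1.441


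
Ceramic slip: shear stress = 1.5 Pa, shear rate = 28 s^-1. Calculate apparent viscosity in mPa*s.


eta = tau/gamma * 1000 = 1.5/28 * 1000 = 53.6 mPa*s

53.6


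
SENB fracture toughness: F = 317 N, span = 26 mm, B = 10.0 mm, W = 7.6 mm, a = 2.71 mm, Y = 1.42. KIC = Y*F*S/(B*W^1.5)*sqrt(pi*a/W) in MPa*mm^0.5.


KIC = 1.42*317*26/(10.0*7.6^1.5)*sqrt(pi*2.71/7.6) = 59.12

59.12


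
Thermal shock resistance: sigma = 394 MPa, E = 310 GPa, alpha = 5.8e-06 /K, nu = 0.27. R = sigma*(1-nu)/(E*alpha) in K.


R = 394*(1-0.27)/(310*1000*5.8e-06) = 160 K

160


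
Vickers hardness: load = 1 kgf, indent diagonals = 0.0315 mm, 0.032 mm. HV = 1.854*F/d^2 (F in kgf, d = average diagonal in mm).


d_avg = (0.0315+0.032)/2 = 0.03175 mm
HV = 1.854*1/0.03175^2 = 1839

1839


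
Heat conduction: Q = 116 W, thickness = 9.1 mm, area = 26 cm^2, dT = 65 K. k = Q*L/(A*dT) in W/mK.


k = 116*9.1/1000/(26/10000*65) = 6.25 W/mK

6.25


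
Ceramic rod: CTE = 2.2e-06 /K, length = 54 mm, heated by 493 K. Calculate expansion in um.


dL = 2.2e-06 * 54 * 493 * 1000 = 58.568 um

58.568


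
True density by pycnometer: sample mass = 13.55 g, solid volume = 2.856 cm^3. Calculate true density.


TD = 13.55 / 2.856 = 4.744 g/cm^3

4.744


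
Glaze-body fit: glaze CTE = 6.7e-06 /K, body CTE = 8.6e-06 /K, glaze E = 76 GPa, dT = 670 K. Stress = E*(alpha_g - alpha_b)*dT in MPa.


Stress = 76*1000*(6.7e-06 - 8.6e-06)*670 = -96.7 MPa

-96.7


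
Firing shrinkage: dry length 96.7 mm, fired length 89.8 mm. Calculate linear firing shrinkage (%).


FS = (96.7 - 89.8) / 96.7 * 100 = 7.14%

7.14


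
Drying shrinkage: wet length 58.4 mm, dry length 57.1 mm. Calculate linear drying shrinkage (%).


DS = (58.4 - 57.1) / 58.4 * 100 = 2.23%

2.23


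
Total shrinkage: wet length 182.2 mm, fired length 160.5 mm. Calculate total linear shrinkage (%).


TS = (182.2 - 160.5) / 182.2 * 100 = 11.91%

11.91


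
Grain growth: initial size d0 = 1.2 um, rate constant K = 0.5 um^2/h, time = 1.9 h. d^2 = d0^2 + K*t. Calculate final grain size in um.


d^2 = 1.2^2 + 0.5*1.9 = 2.39
d = sqrt(2.39) = 1.55 um

1.55


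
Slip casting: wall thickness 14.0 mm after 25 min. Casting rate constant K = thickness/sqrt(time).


K = 14.0 / sqrt(25) = 14.0 / 5.0 = 2.8 mm/min^0.5

2.8


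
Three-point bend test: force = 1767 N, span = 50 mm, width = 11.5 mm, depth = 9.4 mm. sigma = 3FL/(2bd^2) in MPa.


sigma = 3*1767*50/(2*11.5*9.4^2) = 130.4 MPa

130.4


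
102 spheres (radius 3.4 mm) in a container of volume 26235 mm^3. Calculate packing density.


V_sphere = 4/3*pi*3.4^3 = 164.6362 mm^3
Total V = 102*164.6362 = 16792.8924 mm^3
PD = 16792.8924 / 26235 = 0.64

0.64


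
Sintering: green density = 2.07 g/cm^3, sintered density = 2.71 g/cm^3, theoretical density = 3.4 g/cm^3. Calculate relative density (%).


Relative = 2.71 / 3.4 * 100 = 79.7%

79.7


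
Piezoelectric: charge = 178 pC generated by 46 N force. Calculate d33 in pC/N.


d33 = 178 / 46 = 3.9 pC/N

3.9


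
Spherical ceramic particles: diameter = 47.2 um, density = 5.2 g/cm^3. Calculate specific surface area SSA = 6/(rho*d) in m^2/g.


SSA = 6 / (5.2 * 47.2) = 0.024 m^2/g

0.024


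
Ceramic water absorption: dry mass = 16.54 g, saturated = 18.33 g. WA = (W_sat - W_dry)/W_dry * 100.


WA = (18.33 - 16.54) / 16.54 * 100 = 10.82%

10.82


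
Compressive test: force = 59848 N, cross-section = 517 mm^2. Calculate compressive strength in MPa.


CS = 59848 / 517 = 115.8 MPa

115.8


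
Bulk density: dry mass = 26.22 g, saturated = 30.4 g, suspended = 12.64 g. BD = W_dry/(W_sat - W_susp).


BD = 26.22 / (30.4 - 12.64) = 26.22 / 17.76 = 1.476 g/cm^3

1.476


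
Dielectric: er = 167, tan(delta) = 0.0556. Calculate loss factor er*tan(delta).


Loss = 167 * 0.0556 = 9.285

9.285


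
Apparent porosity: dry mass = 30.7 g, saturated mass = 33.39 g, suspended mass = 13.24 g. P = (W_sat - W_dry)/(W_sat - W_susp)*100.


P = (33.39 - 30.7) / (33.39 - 13.24) * 100 = 2.69 / 20.15 * 100 = 13.3%

13.3


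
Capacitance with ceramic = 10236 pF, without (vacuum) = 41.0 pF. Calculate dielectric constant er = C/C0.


er = 10236 / 41.0 = 249.66

249.66


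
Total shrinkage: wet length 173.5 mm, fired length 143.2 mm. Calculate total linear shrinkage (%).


TS = (173.5 - 143.2) / 173.5 * 100 = 17.46%

17.46


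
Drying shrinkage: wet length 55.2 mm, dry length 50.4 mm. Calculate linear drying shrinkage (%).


DS = (55.2 - 50.4) / 55.2 * 100 = 8.7%

8.7


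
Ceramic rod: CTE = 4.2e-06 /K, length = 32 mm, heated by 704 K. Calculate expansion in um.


dL = 4.2e-06 * 32 * 704 * 1000 = 94.618 um

94.618


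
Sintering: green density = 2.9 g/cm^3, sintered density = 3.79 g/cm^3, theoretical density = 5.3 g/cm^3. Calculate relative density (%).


Relative = 3.79 / 5.3 * 100 = 71.5%

71.5


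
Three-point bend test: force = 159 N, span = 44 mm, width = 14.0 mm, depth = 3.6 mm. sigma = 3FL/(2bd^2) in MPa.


sigma = 3*159*44/(2*14.0*3.6^2) = 57.8 MPa

57.8


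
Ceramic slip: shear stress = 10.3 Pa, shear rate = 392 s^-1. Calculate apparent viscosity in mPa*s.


eta = tau/gamma * 1000 = 10.3/392 * 1000 = 26.3 mPa*s

26.3


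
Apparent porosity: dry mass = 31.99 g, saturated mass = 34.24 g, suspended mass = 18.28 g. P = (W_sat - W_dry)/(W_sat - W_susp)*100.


P = (34.24 - 31.99) / (34.24 - 18.28) * 100 = 2.25 / 15.96 * 100 = 14.1%

14.1


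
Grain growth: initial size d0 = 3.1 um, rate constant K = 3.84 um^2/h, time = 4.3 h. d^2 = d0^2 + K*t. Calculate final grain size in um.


d^2 = 3.1^2 + 3.84*4.3 = 26.122
d = sqrt(26.122) = 5.11 um

5.11


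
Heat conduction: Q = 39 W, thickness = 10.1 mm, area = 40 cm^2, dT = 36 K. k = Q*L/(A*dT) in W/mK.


k = 39*10.1/1000/(40/10000*36) = 2.74 W/mK

2.74


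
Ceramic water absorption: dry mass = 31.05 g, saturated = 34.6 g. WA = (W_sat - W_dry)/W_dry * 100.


WA = (34.6 - 31.05) / 31.05 * 100 = 11.43%

11.43


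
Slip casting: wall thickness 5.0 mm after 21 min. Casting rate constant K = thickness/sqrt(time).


K = 5.0 / sqrt(21) = 5.0 / 4.5826 = 1.091 mm/min^0.5

1.091


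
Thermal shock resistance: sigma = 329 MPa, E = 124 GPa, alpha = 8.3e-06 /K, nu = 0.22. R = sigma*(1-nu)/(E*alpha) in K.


R = 329*(1-0.22)/(124*1000*8.3e-06) = 249 K

249


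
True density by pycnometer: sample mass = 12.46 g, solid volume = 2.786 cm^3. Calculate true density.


TD = 12.46 / 2.786 = 4.472 g/cm^3

4.472


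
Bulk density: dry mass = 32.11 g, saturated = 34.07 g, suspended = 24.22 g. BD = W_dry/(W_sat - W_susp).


BD = 32.11 / (34.07 - 24.22) = 32.11 / 9.85 = 3.26 g/cm^3

3.26


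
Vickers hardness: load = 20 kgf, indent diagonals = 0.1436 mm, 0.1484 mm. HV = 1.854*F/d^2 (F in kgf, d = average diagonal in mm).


d_avg = (0.1436+0.1484)/2 = 0.146 mm
HV = 1.854*20/0.146^2 = 1740

1740


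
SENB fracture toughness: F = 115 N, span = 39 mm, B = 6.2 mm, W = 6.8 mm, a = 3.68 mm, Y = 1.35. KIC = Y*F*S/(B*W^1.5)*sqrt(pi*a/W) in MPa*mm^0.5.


KIC = 1.35*115*39/(6.2*6.8^1.5)*sqrt(pi*3.68/6.8) = 71.81

71.81


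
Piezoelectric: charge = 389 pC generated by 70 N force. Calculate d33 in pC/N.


d33 = 389 / 70 = 5.6 pC/N

5.6


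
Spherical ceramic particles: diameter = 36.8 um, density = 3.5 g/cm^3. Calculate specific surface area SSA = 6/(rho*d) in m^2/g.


SSA = 6 / (3.5 * 36.8) = 0.047 m^2/g

0.047


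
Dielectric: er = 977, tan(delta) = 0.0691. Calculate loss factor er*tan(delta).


Loss = 977 * 0.0691 = 67.511

67.511


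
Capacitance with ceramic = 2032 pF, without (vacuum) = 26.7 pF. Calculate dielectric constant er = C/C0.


er = 2032 / 26.7 = 76.1

76.1


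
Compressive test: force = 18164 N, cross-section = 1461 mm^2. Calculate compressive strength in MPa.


CS = 18164 / 1461 = 12.4 MPa

12.4


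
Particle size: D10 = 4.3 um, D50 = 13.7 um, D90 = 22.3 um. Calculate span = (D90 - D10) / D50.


Span = (22.3 - 4.3) / 13.7 = 18.0 / 13.7 = 1.314

1.314


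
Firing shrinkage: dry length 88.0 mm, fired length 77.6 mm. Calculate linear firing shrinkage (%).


FS = (88.0 - 77.6) / 88.0 * 100 = 11.82%

11.82


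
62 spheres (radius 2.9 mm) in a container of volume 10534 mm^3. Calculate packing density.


V_sphere = 4/3*pi*2.9^3 = 102.1604 mm^3
Total V = 62*102.1604 = 6333.9448 mm^3
PD = 6333.9448 / 10534 = 0.601

0.601


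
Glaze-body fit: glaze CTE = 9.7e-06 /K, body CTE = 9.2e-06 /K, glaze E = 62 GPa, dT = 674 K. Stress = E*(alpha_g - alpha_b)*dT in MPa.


Stress = 62*1000*(9.7e-06 - 9.2e-06)*674 = 20.9 MPa

20.9


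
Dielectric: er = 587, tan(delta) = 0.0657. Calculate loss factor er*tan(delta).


Loss = 587 * 0.0657 = 38.566

38.566


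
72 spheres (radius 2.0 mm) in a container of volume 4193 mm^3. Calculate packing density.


V_sphere = 4/3*pi*2.0^3 = 33.5103 mm^3
Total V = 72*33.5103 = 2412.7416 mm^3
PD = 2412.7416 / 4193 = 0.575

0.575


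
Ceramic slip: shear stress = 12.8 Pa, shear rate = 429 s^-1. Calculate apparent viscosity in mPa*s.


eta = tau/gamma * 1000 = 12.8/429 * 1000 = 29.8 mPa*s

29.8


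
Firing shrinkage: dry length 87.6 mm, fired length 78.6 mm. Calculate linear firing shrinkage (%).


FS = (87.6 - 78.6) / 87.6 * 100 = 10.27%

10.27


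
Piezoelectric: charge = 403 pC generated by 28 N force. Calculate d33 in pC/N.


d33 = 403 / 28 = 14.4 pC/N

14.4


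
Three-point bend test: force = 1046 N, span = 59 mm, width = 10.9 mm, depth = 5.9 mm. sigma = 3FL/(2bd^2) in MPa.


sigma = 3*1046*59/(2*10.9*5.9^2) = 244.0 MPa

244.0


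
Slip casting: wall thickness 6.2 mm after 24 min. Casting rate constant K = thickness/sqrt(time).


K = 6.2 / sqrt(24) = 6.2 / 4.899 = 1.266 mm/min^0.5

1.266


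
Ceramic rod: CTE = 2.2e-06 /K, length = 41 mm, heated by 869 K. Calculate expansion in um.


dL = 2.2e-06 * 41 * 869 * 1000 = 78.384 um

78.384


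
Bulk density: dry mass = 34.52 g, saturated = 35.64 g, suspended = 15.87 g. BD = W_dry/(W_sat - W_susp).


BD = 34.52 / (35.64 - 15.87) = 34.52 / 19.77 = 1.746 g/cm^3

1.746


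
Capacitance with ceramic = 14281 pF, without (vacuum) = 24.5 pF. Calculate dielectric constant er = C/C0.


er = 14281 / 24.5 = 582.9

582.9


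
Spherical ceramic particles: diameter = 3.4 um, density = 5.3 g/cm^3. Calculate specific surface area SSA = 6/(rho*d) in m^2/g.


SSA = 6 / (5.3 * 3.4) = 0.333 m^2/g

0.333


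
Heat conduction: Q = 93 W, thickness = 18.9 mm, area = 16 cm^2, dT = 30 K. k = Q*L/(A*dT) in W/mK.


k = 93*18.9/1000/(16/10000*30) = 36.62 W/mK

36.62


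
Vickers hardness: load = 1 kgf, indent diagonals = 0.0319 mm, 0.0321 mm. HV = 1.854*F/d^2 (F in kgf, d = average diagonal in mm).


d_avg = (0.0319+0.0321)/2 = 0.032 mm
HV = 1.854*1/0.032^2 = 1811

1811


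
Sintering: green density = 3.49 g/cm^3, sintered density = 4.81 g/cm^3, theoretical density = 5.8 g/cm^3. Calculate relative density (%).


Relative = 4.81 / 5.8 * 100 = 82.9%

82.9


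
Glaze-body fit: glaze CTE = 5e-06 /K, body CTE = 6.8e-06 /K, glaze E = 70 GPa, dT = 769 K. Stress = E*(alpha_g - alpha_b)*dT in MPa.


Stress = 70*1000*(5e-06 - 6.8e-06)*769 = -96.9 MPa

-96.9


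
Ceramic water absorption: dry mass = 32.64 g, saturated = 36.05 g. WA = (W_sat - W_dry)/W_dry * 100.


WA = (36.05 - 32.64) / 32.64 * 100 = 10.45%

10.45


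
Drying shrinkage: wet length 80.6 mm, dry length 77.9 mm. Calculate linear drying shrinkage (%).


DS = (80.6 - 77.9) / 80.6 * 100 = 3.35%

3.35


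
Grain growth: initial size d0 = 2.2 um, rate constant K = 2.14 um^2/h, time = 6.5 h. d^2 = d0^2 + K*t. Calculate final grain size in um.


d^2 = 2.2^2 + 2.14*6.5 = 18.75
d = sqrt(18.75) = 4.33 um

4.33


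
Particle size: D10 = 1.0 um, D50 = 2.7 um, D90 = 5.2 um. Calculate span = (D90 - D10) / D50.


Span = (5.2 - 1.0) / 2.7 = 4.2 / 2.7 = 1.556

1.556


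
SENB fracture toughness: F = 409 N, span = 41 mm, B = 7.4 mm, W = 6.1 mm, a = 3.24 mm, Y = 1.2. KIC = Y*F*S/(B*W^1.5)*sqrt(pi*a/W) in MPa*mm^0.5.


KIC = 1.2*409*41/(7.4*6.1^1.5)*sqrt(pi*3.24/6.1) = 233.15

233.15


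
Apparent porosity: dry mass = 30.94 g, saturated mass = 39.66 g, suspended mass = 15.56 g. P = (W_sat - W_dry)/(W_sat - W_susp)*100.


P = (39.66 - 30.94) / (39.66 - 15.56) * 100 = 8.72 / 24.1 * 100 = 36.2%

36.2


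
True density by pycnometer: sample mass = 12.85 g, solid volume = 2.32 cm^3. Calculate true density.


TD = 12.85 / 2.32 = 5.539 g/cm^3

5.539


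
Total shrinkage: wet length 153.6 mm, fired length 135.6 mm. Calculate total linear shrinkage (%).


TS = (153.6 - 135.6) / 153.6 * 100 = 11.72%

11.72


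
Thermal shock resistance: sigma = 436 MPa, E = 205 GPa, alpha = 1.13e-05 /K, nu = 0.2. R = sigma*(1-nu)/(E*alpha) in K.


R = 436*(1-0.2)/(205*1000*1.13e-05) = 151 K

151


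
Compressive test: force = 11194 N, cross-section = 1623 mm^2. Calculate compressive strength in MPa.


CS = 11194 / 1623 = 6.9 MPa

6.9


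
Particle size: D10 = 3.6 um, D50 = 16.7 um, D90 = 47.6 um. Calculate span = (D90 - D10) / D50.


Span = (47.6 - 3.6) / 16.7 = 44.0 / 16.7 = 2.635

2.635


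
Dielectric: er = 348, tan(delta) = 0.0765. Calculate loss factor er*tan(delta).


Loss = 348 * 0.0765 = 26.622

26.622


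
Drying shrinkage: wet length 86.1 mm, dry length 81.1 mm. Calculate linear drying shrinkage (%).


DS = (86.1 - 81.1) / 86.1 * 100 = 5.81%

5.81


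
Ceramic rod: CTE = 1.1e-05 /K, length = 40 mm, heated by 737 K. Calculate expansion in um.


dL = 1.1e-05 * 40 * 737 * 1000 = 324.28 um

324.28


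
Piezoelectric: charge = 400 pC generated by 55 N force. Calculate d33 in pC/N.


d33 = 400 / 55 = 7.3 pC/N

7.3


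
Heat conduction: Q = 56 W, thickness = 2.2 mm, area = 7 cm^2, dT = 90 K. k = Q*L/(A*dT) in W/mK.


k = 56*2.2/1000/(7/10000*90) = 1.96 W/mK

1.96


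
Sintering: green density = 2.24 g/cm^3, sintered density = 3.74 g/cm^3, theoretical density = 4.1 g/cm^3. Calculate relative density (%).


Relative = 3.74 / 4.1 * 100 = 91.2%

91.2


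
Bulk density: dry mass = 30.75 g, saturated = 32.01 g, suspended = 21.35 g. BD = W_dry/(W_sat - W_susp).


BD = 30.75 / (32.01 - 21.35) = 30.75 / 10.66 = 2.885 g/cm^3

2.885


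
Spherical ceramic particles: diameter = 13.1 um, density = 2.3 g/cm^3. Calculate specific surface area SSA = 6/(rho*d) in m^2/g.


SSA = 6 / (2.3 * 13.1) = 0.199 m^2/g

0.199


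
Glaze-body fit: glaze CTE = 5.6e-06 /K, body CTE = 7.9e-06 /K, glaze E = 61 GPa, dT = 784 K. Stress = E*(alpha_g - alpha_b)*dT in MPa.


Stress = 61*1000*(5.6e-06 - 7.9e-06)*784 = -110.0 MPa

-110.0


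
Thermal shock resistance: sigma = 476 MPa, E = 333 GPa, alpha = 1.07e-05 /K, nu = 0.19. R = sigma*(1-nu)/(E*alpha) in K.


R = 476*(1-0.19)/(333*1000*1.07e-05) = 108 K

108


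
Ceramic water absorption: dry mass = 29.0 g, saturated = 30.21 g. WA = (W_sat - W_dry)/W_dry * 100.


WA = (30.21 - 29.0) / 29.0 * 100 = 4.17%

4.17


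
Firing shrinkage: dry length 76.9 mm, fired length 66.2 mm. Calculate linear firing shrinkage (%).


FS = (76.9 - 66.2) / 76.9 * 100 = 13.91%

13.91


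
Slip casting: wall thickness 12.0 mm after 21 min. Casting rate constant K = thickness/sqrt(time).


K = 12.0 / sqrt(21) = 12.0 / 4.5826 = 2.619 mm/min^0.5

2.619


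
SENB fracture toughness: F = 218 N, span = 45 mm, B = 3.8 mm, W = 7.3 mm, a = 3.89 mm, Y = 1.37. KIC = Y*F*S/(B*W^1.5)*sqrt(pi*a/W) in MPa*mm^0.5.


KIC = 1.37*218*45/(3.8*7.3^1.5)*sqrt(pi*3.89/7.3) = 232.01

232.01


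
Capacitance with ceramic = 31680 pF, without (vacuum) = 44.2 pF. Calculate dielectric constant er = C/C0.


er = 31680 / 44.2 = 716.74

716.74


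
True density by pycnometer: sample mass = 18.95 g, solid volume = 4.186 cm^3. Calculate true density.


TD = 18.95 / 4.186 = 4.527 g/cm^3

4.527


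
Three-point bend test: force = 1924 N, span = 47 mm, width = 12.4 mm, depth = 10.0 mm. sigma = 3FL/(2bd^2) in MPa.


sigma = 3*1924*47/(2*12.4*10.0^2) = 109.4 MPa

109.4


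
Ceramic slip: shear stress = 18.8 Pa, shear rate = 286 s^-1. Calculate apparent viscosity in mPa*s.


eta = tau/gamma * 1000 = 18.8/286 * 1000 = 65.7 mPa*s

65.7
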